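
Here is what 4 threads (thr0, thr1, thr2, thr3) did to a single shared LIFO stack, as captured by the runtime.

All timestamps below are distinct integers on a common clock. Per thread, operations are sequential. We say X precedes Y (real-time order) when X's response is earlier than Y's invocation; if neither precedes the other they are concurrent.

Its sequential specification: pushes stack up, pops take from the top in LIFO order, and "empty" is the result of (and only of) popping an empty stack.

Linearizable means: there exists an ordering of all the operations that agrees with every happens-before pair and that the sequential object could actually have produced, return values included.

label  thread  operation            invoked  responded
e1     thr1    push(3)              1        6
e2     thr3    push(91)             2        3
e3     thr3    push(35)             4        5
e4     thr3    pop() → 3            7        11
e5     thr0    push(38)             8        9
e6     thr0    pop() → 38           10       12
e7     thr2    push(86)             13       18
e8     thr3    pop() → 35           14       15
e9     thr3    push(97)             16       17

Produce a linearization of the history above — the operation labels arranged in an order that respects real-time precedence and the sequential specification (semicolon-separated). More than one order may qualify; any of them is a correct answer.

e2; e3; e1; e4; e5; e6; e8; e7; e9

1. e2 push(91), leaving stack <91>
2. e3 push(35), leaving stack <91,35>
3. e1 push(3), leaving stack <91,35,3>
4. e4 pop() → 3, leaving stack <91,35>
5. e5 push(38), leaving stack <91,35,38>
6. e6 pop() → 38, leaving stack <91,35>
7. e8 pop() → 35, leaving stack <91>
8. e7 push(86), leaving stack <91,86>
9. e9 push(97), leaving stack <91,86,97>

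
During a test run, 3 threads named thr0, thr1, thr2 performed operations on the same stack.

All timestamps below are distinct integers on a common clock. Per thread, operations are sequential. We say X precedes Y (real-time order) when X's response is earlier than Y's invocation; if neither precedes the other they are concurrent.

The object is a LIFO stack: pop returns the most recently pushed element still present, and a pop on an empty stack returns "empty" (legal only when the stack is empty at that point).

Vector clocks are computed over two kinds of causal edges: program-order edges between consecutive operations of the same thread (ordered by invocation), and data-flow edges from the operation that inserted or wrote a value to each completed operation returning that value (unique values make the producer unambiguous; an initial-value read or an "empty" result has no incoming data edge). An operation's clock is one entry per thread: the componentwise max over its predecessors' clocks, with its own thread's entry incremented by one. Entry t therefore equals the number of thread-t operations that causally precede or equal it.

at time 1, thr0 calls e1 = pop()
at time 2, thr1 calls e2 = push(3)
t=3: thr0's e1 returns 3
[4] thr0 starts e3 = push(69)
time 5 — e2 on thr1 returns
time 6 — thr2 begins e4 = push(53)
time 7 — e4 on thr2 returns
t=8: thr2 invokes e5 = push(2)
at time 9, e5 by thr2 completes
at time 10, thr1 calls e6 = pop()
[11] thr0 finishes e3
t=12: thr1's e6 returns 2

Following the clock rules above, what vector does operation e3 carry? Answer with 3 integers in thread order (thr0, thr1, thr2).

e4, invoked 6, has no incoming edges; only thr2's bump applies → (0, 0, 1)
e2, invoked 2, has no incoming edges; only thr1's bump applies → (0, 1, 0)
e5 (invocation 8): componentwise max over VC(e4)=(0, 0, 1), +1 at thr2, giving (0, 0, 2)
e1 (invocation 1): componentwise max over VC(e2)=(0, 1, 0), +1 at thr0, giving (1, 1, 0)
e3 (invocation 4): componentwise max over VC(e1)=(1, 1, 0), +1 at thr0, giving (2, 1, 0)
e6 (invocation 10): componentwise max over VC(e2)=(0, 1, 0), VC(e5)=(0, 0, 2), +1 at thr1, giving (0, 2, 2)
target: VC(e3) = (2, 1, 0)

(2, 1, 0)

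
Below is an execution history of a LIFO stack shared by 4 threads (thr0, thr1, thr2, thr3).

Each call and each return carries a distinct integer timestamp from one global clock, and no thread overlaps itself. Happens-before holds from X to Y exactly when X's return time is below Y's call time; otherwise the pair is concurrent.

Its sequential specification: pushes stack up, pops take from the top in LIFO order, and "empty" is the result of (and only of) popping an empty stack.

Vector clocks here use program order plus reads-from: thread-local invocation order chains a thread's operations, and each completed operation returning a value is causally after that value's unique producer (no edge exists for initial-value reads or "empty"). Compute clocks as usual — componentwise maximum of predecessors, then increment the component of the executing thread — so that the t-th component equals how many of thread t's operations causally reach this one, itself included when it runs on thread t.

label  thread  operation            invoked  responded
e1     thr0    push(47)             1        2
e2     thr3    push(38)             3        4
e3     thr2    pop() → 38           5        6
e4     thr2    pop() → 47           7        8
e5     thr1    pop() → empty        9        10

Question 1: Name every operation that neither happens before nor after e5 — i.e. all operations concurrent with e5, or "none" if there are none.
e5 spans [9,10]; an op avoiding the whole window 9..10 is ordered, any other is concurrent
e1 [1,2]: before
e2 [3,4]: before
e3 [5,6]: before
e4 [7,8]: before

none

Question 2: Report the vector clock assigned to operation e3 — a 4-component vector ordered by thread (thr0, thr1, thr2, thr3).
e2 (invocation 3): nothing precedes it; thr3's component alone gives (0, 0, 0, 1)
e5 (invocation 9): nothing precedes it; thr1's component alone gives (0, 1, 0, 0)
e1 (invocation 1): nothing precedes it; thr0's component alone gives (1, 0, 0, 0)
e3, invoked 5, takes VC(e2)=(0, 0, 0, 1) under max, adds 1 for thr2 → (0, 0, 1, 1)
e4, invoked 7, takes VC(e1)=(1, 0, 0, 0), VC(e3)=(0, 0, 1, 1) under max, adds 1 for thr2 → (1, 0, 2, 1)
target: VC(e3) = (0, 0, 1, 1)

(0, 0, 1, 1)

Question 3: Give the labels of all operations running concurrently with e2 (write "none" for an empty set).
concurrent with e2 ([3,4]): every op whose interval crosses 3..4
e1 [1,2]: before
e3 [5,6]: after
e4 [7,8]: after
e5 [9,10]: after

none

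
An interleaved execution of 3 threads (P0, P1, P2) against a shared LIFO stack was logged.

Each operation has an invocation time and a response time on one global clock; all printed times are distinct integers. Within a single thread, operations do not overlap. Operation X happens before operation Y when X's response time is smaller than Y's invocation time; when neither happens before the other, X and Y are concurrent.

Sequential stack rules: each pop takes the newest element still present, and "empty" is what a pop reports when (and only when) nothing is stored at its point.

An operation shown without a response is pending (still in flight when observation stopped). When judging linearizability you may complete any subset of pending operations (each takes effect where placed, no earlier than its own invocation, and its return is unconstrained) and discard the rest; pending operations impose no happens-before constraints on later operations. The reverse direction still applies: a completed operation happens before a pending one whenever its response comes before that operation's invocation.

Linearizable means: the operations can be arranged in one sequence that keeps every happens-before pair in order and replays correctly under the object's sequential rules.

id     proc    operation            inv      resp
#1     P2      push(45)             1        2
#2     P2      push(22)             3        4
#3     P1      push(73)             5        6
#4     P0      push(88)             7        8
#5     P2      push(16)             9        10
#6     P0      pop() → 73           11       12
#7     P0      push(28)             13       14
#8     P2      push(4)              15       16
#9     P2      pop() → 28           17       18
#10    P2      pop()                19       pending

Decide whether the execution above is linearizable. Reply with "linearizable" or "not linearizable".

not linearizable

the violation lands at event 12, #6's response at time 12: events 1..11 linearize, events 1..12 do not
exhaustive check: the 6 completed LIFO stack ops admit one real-time order; illegal
sample order #1, #2, #3, #4, #5, #6 stalls at step 6 — #6 pop() → 73 has no legal effect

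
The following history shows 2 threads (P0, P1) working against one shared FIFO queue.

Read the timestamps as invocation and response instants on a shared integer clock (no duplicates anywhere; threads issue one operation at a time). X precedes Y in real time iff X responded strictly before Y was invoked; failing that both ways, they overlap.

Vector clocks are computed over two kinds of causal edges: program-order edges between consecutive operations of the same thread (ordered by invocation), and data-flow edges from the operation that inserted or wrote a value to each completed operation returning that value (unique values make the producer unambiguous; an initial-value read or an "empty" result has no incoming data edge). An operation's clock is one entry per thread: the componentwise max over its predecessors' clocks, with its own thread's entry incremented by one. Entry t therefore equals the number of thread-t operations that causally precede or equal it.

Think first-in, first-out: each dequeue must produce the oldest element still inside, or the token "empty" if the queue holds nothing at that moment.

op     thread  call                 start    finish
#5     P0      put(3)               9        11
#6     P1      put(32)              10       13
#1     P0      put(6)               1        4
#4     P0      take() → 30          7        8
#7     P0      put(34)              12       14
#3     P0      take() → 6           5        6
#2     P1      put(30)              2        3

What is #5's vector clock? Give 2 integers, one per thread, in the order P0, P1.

(4, 1)

#2, invoked 2, has no incoming edges; only P1's bump applies → (0, 1)
#1, invoked 1, has no incoming edges; only P0's bump applies → (1, 0)
merge at #6 (invoked 10): VC(#2)=(0, 1), own-thread bump on P1 → (0, 2)
merge at #3 (invoked 5): VC(#1)=(1, 0), own-thread bump on P0 → (2, 0)
merge at #4 (invoked 7): VC(#2)=(0, 1), VC(#3)=(2, 0), own-thread bump on P0 → (3, 1)
merge at #5 (invoked 9): VC(#4)=(3, 1), own-thread bump on P0 → (4, 1)
merge at #7 (invoked 12): VC(#5)=(4, 1), own-thread bump on P0 → (5, 1)
target: VC(#5) = (4, 1)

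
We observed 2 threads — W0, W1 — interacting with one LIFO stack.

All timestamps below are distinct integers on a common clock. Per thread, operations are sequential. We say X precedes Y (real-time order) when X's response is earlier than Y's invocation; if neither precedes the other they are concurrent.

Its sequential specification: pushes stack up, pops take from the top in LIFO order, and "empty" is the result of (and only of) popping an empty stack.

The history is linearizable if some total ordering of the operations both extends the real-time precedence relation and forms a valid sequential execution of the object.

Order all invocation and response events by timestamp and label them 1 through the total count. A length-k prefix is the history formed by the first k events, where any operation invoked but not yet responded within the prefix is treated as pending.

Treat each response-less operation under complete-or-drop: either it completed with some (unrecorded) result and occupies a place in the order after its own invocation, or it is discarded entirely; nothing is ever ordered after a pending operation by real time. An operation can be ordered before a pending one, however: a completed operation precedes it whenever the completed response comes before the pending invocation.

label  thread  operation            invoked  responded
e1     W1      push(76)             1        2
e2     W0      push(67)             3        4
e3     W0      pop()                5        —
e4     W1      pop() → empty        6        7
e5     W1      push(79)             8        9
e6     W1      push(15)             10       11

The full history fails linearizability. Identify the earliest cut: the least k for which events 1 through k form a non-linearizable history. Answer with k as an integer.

7

a valid linearization of events 1..6 exists, for instance e1, e2:
after step 1 (e1 push(76)): stack <76>
after step 2 (e2 push(67)): stack <76,67>
once event 7 joins (e4's response, time 7), exhaustive search finds no witness
completion choices over the 1 pending operation (e3) were checked; none helps
for example e1, e2, e4 (pending dropped) fails at step 3: e4 pop() → empty is not legal there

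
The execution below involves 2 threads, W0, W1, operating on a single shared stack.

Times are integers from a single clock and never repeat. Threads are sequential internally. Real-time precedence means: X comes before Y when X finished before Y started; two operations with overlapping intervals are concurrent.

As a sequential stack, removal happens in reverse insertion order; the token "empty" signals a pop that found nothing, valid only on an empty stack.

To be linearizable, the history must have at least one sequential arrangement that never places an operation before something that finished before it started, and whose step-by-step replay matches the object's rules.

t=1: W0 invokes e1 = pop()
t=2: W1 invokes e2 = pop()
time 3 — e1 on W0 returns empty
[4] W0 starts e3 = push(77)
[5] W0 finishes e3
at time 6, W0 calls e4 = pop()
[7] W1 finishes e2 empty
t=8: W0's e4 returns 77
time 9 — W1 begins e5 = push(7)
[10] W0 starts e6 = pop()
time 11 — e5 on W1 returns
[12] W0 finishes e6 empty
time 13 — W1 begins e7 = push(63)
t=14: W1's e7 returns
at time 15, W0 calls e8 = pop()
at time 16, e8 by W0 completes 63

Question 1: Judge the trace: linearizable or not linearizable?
linearizable

one valid linearization: e1, e2, e3, e4, e6, e5, e7, e8
1. e1 pop() → empty, leaving stack <>
2. e2 pop() → empty, leaving stack <>
3. e3 push(77), leaving stack <77>
4. e4 pop() → 77, leaving stack <>
5. e6 pop() → empty, leaving stack <>
6. e5 push(7), leaving stack <7>
7. e7 push(63), leaving stack <7,63>
8. e8 pop() → 63, leaving stack <7>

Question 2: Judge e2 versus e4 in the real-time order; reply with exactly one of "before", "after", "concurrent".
concurrent

e2 spans [2,7], e4 spans [6,8]
the intervals overlap in both directions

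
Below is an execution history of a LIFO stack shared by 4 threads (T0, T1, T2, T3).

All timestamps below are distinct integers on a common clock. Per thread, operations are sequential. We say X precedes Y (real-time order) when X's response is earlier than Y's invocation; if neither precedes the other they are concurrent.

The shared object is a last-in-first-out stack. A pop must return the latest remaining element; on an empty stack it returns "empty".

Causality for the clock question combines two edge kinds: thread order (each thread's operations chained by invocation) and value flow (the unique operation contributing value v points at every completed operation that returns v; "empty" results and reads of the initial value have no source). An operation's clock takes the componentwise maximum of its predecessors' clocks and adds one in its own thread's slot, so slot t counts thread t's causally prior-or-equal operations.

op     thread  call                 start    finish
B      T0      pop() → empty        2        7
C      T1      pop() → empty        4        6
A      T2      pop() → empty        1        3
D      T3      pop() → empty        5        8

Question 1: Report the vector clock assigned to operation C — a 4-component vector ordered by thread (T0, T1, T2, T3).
(0, 1, 0, 0)

root op D, invoked 5: fresh clock plus T3's own tick → (0, 0, 0, 1)
root op A, invoked 1: fresh clock plus T2's own tick → (0, 0, 1, 0)
root op C, invoked 4: fresh clock plus T1's own tick → (0, 1, 0, 0)
root op B, invoked 2: fresh clock plus T0's own tick → (1, 0, 0, 0)
target: VC(C) = (0, 1, 0, 0)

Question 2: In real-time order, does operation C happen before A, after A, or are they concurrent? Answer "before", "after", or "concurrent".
after

C spans [4,6], A spans [1,3]
resp(A)=3 < inv(C)=4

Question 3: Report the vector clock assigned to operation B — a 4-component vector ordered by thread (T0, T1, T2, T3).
(1, 0, 0, 0)

D (invocation 5): nothing precedes it; T3's component alone gives (0, 0, 0, 1)
A (invocation 1): nothing precedes it; T2's component alone gives (0, 0, 1, 0)
C (invocation 4): nothing precedes it; T1's component alone gives (0, 1, 0, 0)
B (invocation 2): nothing precedes it; T0's component alone gives (1, 0, 0, 0)
target: VC(B) = (1, 0, 0, 0)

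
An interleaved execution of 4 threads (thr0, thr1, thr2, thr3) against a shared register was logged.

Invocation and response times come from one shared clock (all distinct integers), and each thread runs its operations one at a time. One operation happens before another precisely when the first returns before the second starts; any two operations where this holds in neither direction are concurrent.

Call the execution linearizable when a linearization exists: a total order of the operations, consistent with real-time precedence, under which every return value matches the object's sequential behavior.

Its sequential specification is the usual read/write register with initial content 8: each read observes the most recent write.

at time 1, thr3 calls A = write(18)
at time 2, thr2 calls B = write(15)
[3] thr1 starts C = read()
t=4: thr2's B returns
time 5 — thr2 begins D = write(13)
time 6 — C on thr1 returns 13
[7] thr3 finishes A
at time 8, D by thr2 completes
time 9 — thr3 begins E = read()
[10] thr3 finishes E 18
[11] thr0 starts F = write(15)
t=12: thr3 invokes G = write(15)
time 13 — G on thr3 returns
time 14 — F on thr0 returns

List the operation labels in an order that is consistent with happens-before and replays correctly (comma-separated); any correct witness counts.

step 1: B write(15) — value 15
step 2: D write(13) — value 13
step 3: C read() → 13 — value 13
step 4: A write(18) — value 18
step 5: E read() → 18 — value 18
step 6: F write(15) — value 15
step 7: G write(15) — value 15

B, D, C, A, E, F, G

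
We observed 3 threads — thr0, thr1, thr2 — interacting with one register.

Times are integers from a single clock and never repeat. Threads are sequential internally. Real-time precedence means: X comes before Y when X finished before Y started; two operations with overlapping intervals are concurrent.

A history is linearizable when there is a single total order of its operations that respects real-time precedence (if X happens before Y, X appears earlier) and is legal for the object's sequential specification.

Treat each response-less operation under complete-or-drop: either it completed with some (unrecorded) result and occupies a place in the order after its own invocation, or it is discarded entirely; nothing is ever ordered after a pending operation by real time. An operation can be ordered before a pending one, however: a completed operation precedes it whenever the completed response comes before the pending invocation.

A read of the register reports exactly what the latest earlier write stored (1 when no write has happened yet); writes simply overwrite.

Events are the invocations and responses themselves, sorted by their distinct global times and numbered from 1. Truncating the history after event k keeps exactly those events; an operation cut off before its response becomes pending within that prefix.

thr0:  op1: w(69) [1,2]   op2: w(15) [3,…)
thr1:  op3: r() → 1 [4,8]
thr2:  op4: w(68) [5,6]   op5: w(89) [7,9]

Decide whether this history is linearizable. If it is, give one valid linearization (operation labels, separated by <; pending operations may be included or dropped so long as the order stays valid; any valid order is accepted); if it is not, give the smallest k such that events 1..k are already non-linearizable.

already the first 8 events (up to op3's response at time 8) admit no linearization; the first 7 still do
the 3 completed operations admit 2 real-time orders; each fails the register replay
including or dropping the 2 pending operations (op2, op5) in any combination fails
for example op1, op3, op4 (pending dropped) fails at step 2: op3 r() → 1 is not legal there
for example op1, op4, op3 (pending dropped) fails at step 3: op3 r() → 1 is not legal there

not linearizable — minimal violating prefix: 8 events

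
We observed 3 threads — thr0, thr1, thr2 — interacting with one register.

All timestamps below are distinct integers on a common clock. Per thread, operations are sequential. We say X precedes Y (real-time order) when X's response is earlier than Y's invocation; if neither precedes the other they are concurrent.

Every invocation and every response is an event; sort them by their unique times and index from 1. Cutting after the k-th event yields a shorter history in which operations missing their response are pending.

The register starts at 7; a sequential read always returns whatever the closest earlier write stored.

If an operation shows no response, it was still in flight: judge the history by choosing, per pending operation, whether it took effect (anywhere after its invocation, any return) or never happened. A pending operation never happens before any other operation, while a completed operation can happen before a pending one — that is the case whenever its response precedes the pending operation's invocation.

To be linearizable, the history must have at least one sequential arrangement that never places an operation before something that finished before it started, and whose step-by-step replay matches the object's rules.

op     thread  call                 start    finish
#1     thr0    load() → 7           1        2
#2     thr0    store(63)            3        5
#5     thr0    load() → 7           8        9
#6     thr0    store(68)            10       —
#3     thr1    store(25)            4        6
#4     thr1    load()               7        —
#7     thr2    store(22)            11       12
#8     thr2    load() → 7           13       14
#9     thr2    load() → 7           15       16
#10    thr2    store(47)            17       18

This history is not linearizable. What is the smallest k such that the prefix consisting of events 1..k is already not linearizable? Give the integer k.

9

events 1..8 are linearizable; a witness order is #1, #2, #3:
after step 1 (#1 load() → 7): value 7
after step 2 (#2 store(63)): value 63
after step 3 (#3 store(25)): value 25
adding event 9 (#5 responds at 9) leaves no legal real-time order
no completion choice of the 1 pending operation (#4) rescues it — every subset was tried
for example #1, #2, #3, #5 (pending dropped) fails at step 4: #5 load() → 7 is not legal there
for example #1, #3, #2, #5 (pending dropped) fails at step 4: #5 load() → 7 is not legal there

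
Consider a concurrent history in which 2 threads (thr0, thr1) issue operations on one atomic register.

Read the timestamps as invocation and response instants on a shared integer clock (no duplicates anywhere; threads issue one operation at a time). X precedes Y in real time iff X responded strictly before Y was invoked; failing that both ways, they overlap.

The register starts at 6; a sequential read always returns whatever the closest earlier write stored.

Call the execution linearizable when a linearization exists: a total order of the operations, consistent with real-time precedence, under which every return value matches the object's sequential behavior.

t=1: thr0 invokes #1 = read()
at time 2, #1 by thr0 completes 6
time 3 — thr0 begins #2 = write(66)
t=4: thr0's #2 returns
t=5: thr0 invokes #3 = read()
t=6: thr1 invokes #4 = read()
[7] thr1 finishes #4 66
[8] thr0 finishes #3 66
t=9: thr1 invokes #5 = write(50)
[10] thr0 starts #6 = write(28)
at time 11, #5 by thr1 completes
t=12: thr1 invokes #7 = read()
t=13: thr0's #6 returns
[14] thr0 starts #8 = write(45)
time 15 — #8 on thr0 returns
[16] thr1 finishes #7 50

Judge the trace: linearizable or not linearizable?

witness order: #1, #2, #3, #4, #5, #7, #6, #8
after step 1 (#1 read() → 6): value 6
after step 2 (#2 write(66)): value 66
after step 3 (#3 read() → 66): value 66
after step 4 (#4 read() → 66): value 66
after step 5 (#5 write(50)): value 50
after step 6 (#7 read() → 50): value 50
after step 7 (#6 write(28)): value 28
after step 8 (#8 write(45)): value 45

linearizable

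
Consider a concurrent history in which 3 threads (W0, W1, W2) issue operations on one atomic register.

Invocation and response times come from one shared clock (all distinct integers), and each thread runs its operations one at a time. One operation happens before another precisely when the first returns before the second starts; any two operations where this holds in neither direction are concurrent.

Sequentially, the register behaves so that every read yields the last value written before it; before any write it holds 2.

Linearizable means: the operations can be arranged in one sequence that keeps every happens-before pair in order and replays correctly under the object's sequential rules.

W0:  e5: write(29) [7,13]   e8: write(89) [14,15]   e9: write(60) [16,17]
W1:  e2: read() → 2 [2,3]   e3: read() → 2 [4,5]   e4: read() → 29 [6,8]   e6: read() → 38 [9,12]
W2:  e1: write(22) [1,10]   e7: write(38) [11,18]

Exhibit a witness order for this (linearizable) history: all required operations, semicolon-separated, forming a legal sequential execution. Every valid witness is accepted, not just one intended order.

after step 1 (e2 read() → 2): value 2
after step 2 (e3 read() → 2): value 2
after step 3 (e1 write(22)): value 22
after step 4 (e5 write(29)): value 29
after step 5 (e4 read() → 29): value 29
after step 6 (e7 write(38)): value 38
after step 7 (e6 read() → 38): value 38
after step 8 (e8 write(89)): value 89
after step 9 (e9 write(60)): value 60

e2; e3; e1; e5; e4; e7; e6; e8; e9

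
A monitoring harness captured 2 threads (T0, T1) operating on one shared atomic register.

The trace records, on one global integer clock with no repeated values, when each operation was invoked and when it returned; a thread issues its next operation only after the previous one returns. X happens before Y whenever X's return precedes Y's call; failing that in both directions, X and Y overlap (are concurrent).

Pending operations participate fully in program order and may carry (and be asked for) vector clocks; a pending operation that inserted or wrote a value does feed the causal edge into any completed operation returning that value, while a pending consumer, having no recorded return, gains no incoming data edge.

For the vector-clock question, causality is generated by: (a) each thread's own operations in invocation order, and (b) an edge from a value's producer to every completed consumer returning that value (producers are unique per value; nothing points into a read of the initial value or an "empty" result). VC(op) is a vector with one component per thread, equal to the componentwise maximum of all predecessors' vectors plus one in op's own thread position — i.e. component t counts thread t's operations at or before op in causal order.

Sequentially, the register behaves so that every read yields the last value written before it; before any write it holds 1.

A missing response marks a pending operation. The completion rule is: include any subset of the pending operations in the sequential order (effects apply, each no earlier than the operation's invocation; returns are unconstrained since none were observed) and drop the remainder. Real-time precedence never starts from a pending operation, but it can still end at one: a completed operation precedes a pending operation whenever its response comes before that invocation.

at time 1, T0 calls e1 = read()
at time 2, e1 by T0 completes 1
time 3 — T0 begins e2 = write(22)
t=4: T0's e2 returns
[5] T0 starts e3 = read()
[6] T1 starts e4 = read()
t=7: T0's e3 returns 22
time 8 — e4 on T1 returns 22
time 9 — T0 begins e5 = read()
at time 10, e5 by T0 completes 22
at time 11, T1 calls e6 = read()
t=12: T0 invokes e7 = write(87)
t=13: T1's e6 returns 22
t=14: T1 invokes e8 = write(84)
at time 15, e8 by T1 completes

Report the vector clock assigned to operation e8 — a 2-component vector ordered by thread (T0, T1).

(2, 3)

VC(e1, invoked at 1): no causal predecessors; +1 on T0 → (1, 0)
from VC(e1)=(1, 0), e2 (invoked 3) maxes components and bumps T0 → (2, 0)
from VC(e2)=(2, 0), e4 (invoked 6) maxes components and bumps T1 → (2, 1)
from VC(e2)=(2, 0), e3 (invoked 5) maxes components and bumps T0 → (3, 0)
from VC(e2)=(2, 0), VC(e4)=(2, 1), e6 (invoked 11) maxes components and bumps T1 → (2, 2)
from VC(e2)=(2, 0), VC(e3)=(3, 0), e5 (invoked 9) maxes components and bumps T0 → (4, 0)
from VC(e6)=(2, 2), e8 (invoked 14) maxes components and bumps T1 → (2, 3)
from VC(e5)=(4, 0), e7 (invoked 12) maxes components and bumps T0 → (5, 0)
target: VC(e8) = (2, 3)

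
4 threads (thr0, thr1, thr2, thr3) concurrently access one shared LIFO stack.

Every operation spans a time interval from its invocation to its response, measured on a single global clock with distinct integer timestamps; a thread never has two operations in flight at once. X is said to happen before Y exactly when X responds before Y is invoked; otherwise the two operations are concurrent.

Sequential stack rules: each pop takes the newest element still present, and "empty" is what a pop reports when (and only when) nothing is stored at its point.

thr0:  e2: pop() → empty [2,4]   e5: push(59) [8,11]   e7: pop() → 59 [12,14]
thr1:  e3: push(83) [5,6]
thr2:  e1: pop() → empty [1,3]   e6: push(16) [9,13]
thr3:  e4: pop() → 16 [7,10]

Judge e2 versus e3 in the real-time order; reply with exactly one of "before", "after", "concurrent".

before

e2 spans [2,4], e3 spans [5,6]
resp(e2)=4 < inv(e3)=5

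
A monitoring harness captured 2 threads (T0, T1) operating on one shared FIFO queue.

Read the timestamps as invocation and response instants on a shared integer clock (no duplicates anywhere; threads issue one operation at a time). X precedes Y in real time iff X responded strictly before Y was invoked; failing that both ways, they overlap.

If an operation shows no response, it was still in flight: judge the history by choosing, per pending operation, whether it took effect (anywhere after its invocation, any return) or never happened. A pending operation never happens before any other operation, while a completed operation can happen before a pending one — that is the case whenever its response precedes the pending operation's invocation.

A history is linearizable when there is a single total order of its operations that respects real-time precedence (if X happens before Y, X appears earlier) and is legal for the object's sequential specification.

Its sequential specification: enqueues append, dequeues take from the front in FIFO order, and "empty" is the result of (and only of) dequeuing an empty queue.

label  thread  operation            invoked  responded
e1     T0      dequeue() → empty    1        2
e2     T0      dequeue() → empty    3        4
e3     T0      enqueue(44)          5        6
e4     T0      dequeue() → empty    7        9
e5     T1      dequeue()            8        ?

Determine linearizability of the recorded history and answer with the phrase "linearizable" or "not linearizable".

a witness: e1, e2, e3, e5, e4
1. e1 dequeue() → empty, leaving queue <>
2. e2 dequeue() → empty, leaving queue <>
3. e3 enqueue(44), leaving queue <44>
4. e5 dequeue() (pending, included), leaving queue <>
5. e4 dequeue() → empty, leaving queue <>

linearizable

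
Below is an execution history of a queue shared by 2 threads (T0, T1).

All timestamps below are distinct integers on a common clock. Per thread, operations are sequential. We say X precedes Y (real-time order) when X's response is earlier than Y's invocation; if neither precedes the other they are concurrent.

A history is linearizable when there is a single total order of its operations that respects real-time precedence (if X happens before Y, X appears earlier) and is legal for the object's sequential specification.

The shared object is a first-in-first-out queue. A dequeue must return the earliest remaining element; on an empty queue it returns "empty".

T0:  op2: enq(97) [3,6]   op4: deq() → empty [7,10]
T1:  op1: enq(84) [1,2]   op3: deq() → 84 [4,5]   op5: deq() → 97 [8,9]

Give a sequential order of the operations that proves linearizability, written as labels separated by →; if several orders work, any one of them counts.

after step 1 (op1 enq(84)): queue <84>
after step 2 (op2 enq(97)): queue <84,97>
after step 3 (op3 deq() → 84): queue <97>
after step 4 (op5 deq() → 97): queue <>
after step 5 (op4 deq() → empty): queue <>

op1 → op2 → op3 → op5 → op4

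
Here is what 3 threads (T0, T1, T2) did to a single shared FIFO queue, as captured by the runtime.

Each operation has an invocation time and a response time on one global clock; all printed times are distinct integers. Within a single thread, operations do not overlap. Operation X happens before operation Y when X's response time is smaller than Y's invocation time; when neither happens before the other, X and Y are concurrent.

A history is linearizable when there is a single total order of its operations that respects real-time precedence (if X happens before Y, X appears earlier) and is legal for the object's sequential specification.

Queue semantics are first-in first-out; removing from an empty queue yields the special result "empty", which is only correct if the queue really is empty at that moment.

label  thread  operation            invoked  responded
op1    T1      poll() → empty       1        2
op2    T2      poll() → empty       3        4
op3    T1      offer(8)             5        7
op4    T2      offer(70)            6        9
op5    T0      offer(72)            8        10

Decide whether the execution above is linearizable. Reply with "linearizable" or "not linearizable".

a witness: op1, op2, op3, op4, op5
1. op1 poll() → empty, leaving queue <>
2. op2 poll() → empty, leaving queue <>
3. op3 offer(8), leaving queue <8>
4. op4 offer(70), leaving queue <8,70>
5. op5 offer(72), leaving queue <8,70,72>

linearizable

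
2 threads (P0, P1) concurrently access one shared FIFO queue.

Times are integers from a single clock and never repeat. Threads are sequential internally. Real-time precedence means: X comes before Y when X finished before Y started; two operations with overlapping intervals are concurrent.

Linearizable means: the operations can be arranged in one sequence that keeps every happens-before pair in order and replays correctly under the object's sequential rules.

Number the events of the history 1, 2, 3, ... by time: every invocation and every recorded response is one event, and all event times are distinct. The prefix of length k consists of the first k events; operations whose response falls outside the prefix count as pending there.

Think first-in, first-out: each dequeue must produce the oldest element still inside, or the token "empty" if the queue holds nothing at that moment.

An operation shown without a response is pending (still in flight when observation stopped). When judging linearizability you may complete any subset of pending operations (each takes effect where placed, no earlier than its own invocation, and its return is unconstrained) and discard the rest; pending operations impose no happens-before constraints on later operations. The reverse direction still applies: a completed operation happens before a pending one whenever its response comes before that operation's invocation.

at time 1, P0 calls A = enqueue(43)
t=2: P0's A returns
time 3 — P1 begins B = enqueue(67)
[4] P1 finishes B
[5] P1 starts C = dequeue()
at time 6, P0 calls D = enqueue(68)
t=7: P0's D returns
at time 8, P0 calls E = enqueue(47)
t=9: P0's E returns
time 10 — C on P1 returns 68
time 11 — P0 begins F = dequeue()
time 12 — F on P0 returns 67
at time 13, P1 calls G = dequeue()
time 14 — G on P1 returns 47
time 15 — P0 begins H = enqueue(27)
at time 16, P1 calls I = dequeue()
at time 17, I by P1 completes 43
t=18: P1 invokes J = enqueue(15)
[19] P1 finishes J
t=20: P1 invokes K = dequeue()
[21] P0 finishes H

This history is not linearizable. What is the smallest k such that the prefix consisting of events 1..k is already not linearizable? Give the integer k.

10

events 1..9 are linearizable; a witness order is A, B, C, D, E:
1. A enqueue(43), leaving queue <43>
2. B enqueue(67), leaving queue <43,67>
3. C dequeue() (pending, included), leaving queue <67>
4. D enqueue(68), leaving queue <67,68>
5. E enqueue(47), leaving queue <67,68,47>
include event 10 — C responding at 10 — and every candidate order breaks
take A, B, C, D, E: step 3 already fails, because C dequeue() → 68 cannot occur there
take A, B, D, C, E: step 4 already fails, because C dequeue() → 68 cannot occur there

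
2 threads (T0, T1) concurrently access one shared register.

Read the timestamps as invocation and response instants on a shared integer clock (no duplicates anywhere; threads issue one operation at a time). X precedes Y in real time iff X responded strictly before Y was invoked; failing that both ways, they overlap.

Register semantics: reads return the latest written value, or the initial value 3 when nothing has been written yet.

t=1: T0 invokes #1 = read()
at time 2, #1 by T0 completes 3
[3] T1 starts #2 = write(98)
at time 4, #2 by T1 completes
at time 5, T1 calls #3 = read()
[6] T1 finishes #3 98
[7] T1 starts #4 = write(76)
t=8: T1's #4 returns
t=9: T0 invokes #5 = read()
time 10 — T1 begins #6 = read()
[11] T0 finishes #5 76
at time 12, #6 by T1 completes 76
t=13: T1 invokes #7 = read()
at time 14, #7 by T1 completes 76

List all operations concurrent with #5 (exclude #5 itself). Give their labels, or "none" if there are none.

#6

concurrent with #5 ([9,11]): every op whose interval crosses 9..11
#1 [1,2]: before
#2 [3,4]: before
#3 [5,6]: before
#4 [7,8]: before
#6 [10,12]: concurrent
#7 [13,14]: after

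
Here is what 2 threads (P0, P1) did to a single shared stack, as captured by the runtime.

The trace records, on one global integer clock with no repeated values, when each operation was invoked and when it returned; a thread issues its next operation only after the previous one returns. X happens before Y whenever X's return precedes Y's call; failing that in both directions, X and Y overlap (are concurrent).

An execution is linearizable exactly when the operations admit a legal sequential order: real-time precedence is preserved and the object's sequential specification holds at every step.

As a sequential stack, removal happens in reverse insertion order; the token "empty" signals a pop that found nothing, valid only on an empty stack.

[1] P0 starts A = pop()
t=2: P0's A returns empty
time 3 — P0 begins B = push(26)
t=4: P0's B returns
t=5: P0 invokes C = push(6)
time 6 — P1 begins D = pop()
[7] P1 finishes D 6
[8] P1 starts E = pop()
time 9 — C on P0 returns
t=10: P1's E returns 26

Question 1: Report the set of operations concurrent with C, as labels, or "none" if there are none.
C runs from 5 to 9; window-overlapping ops are concurrent
A [1,2]: before
B [3,4]: before
D [6,7]: concurrent
E [8,10]: concurrent

D, E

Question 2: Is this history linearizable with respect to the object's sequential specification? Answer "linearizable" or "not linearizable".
witness order: A, B, C, D, E
after step 1 (A pop() → empty): stack <>
after step 2 (B push(26)): stack <26>
after step 3 (C push(6)): stack <26,6>
after step 4 (D pop() → 6): stack <26>
after step 5 (E pop() → 26): stack <>

linearizable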